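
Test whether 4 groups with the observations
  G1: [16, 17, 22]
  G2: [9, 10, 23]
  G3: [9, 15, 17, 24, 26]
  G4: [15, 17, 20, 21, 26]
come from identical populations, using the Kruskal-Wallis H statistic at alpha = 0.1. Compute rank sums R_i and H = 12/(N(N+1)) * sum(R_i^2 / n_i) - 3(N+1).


Step 1: Combine all N = 16 observations and assign midranks.
sorted (value, group, rank): (9,G2,1.5), (9,G3,1.5), (10,G2,3), (15,G3,4.5), (15,G4,4.5), (16,G1,6), (17,G1,8), (17,G3,8), (17,G4,8), (20,G4,10), (21,G4,11), (22,G1,12), (23,G2,13), (24,G3,14), (26,G3,15.5), (26,G4,15.5)
Step 2: Sum ranks within each group.
R_1 = 26 (n_1 = 3)
R_2 = 17.5 (n_2 = 3)
R_3 = 43.5 (n_3 = 5)
R_4 = 49 (n_4 = 5)
Step 3: H = 12/(N(N+1)) * sum(R_i^2/n_i) - 3(N+1)
     = 12/(16*17) * (26^2/3 + 17.5^2/3 + 43.5^2/5 + 49^2/5) - 3*17
     = 0.044118 * 1186.07 - 51
     = 1.326471.
Step 4: Ties present; correction factor C = 1 - 42/(16^3 - 16) = 0.989706. Corrected H = 1.326471 / 0.989706 = 1.340267.
Step 5: Under H0, H ~ chi^2(3); p-value = 0.719594.
Step 6: alpha = 0.1. fail to reject H0.

H = 1.3403, df = 3, p = 0.719594, fail to reject H0.


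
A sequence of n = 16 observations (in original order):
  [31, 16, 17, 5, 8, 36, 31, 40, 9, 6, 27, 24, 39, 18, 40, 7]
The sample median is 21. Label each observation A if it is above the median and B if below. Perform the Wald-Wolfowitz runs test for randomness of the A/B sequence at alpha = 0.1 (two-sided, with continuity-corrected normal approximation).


Step 1: Compute median = 21; label A = above, B = below.
Labels in order: ABBBBAAABBAAABAB  (n_A = 8, n_B = 8)
Step 2: Count runs R = 8.
Step 3: Under H0 (random ordering), E[R] = 2*n_A*n_B/(n_A+n_B) + 1 = 2*8*8/16 + 1 = 9.0000.
        Var[R] = 2*n_A*n_B*(2*n_A*n_B - n_A - n_B) / ((n_A+n_B)^2 * (n_A+n_B-1)) = 14336/3840 = 3.7333.
        SD[R] = 1.9322.
Step 4: Continuity-corrected z = (R + 0.5 - E[R]) / SD[R] = (8 + 0.5 - 9.0000) / 1.9322 = -0.2588.
Step 5: Two-sided p-value via normal approximation = 2*(1 - Phi(|z|)) = 0.795809.
Step 6: alpha = 0.1. fail to reject H0.

R = 8, z = -0.2588, p = 0.795809, fail to reject H0.


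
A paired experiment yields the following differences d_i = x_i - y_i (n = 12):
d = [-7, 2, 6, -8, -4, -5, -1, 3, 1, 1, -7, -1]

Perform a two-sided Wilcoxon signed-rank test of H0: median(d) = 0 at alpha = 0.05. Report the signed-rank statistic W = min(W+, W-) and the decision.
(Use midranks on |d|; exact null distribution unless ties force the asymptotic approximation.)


Step 1: Drop any zero differences (none here) and take |d_i|.
|d| = [7, 2, 6, 8, 4, 5, 1, 3, 1, 1, 7, 1]
Step 2: Midrank |d_i| (ties get averaged ranks).
ranks: |7|->10.5, |2|->5, |6|->9, |8|->12, |4|->7, |5|->8, |1|->2.5, |3|->6, |1|->2.5, |1|->2.5, |7|->10.5, |1|->2.5
Step 3: Attach original signs; sum ranks with positive sign and with negative sign.
W+ = 5 + 9 + 6 + 2.5 + 2.5 = 25
W- = 10.5 + 12 + 7 + 8 + 2.5 + 10.5 + 2.5 = 53
(Check: W+ + W- = 78 should equal n(n+1)/2 = 78.)
Step 4: Test statistic W = min(W+, W-) = 25.
Step 5: Ties in |d|, so use the tie-corrected normal approximation.
        E[W] = n(n+1)/4 = 12*13/4 = 39.
        Tie groups: |d|=1 (t=4), |d|=7 (t=2); sum(t^3 - t) = 66.
        Var[W] = n(n+1)(2n+1)/24 - sum(t^3-t)/48 = 3900/24 - 66/48 = 161.125.
        z = (W - E[W]) / sqrt(Var[W]) = (25 - 39) / 12.6935 = -1.1029.
        Two-sided p = 2*Phi(z) = 0.270059.
Step 6: alpha = 0.05. fail to reject H0.

W+ = 25, W- = 53, W = min = 25, p = 0.270059, fail to reject H0.


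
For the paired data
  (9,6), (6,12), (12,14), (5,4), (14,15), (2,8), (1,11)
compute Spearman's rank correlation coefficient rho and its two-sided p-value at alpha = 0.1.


Step 1: Rank x and y separately (midranks; no ties here).
rank(x): 9->5, 6->4, 12->6, 5->3, 14->7, 2->2, 1->1
rank(y): 6->2, 12->5, 14->6, 4->1, 15->7, 8->3, 11->4
Step 2: d_i = R_x(i) - R_y(i); compute d_i^2.
  (5-2)^2=9, (4-5)^2=1, (6-6)^2=0, (3-1)^2=4, (7-7)^2=0, (2-3)^2=1, (1-4)^2=9
sum(d^2) = 24.
Step 3: rho = 1 - 6*24 / (7*(7^2 - 1)) = 1 - 144/336 = 0.571429.
Step 4: Under H0, t = rho * sqrt((n-2)/(1-rho^2)) = 1.5570 ~ t(5).
Step 5: Two-sided p-value from the t-distribution with 5 df = 0.180202.
Step 6: alpha = 0.1. fail to reject H0.

rho = 0.5714, p = 0.180202, fail to reject H0 at alpha = 0.1.


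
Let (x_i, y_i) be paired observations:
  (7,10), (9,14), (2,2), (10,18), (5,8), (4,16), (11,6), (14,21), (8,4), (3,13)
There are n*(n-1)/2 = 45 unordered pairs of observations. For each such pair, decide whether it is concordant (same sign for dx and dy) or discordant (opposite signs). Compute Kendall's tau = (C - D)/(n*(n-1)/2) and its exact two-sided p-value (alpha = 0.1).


Step 1: Enumerate the 45 unordered pairs (i,j) with i<j and classify each by sign(x_j-x_i) * sign(y_j-y_i).
  (1,2):dx=+2,dy=+4->C; (1,3):dx=-5,dy=-8->C; (1,4):dx=+3,dy=+8->C; (1,5):dx=-2,dy=-2->C
  (1,6):dx=-3,dy=+6->D; (1,7):dx=+4,dy=-4->D; (1,8):dx=+7,dy=+11->C; (1,9):dx=+1,dy=-6->D
  (1,10):dx=-4,dy=+3->D; (2,3):dx=-7,dy=-12->C; (2,4):dx=+1,dy=+4->C; (2,5):dx=-4,dy=-6->C
  (2,6):dx=-5,dy=+2->D; (2,7):dx=+2,dy=-8->D; (2,8):dx=+5,dy=+7->C; (2,9):dx=-1,dy=-10->C
  (2,10):dx=-6,dy=-1->C; (3,4):dx=+8,dy=+16->C; (3,5):dx=+3,dy=+6->C; (3,6):dx=+2,dy=+14->C
  (3,7):dx=+9,dy=+4->C; (3,8):dx=+12,dy=+19->C; (3,9):dx=+6,dy=+2->C; (3,10):dx=+1,dy=+11->C
  (4,5):dx=-5,dy=-10->C; (4,6):dx=-6,dy=-2->C; (4,7):dx=+1,dy=-12->D; (4,8):dx=+4,dy=+3->C
  (4,9):dx=-2,dy=-14->C; (4,10):dx=-7,dy=-5->C; (5,6):dx=-1,dy=+8->D; (5,7):dx=+6,dy=-2->D
  (5,8):dx=+9,dy=+13->C; (5,9):dx=+3,dy=-4->D; (5,10):dx=-2,dy=+5->D; (6,7):dx=+7,dy=-10->D
  (6,8):dx=+10,dy=+5->C; (6,9):dx=+4,dy=-12->D; (6,10):dx=-1,dy=-3->C; (7,8):dx=+3,dy=+15->C
  (7,9):dx=-3,dy=-2->C; (7,10):dx=-8,dy=+7->D; (8,9):dx=-6,dy=-17->C; (8,10):dx=-11,dy=-8->C
  (9,10):dx=-5,dy=+9->D
Step 2: C = 30, D = 15, total pairs = 45.
Step 3: tau = (C - D)/(n(n-1)/2) = (30 - 15)/45 = 0.333333.
Step 4: Exact two-sided p-value (enumerate n! = 3628800 permutations of y under H0): p = 0.216373.
Step 5: alpha = 0.1. fail to reject H0.

tau_b = 0.3333 (C=30, D=15), p = 0.216373, fail to reject H0.


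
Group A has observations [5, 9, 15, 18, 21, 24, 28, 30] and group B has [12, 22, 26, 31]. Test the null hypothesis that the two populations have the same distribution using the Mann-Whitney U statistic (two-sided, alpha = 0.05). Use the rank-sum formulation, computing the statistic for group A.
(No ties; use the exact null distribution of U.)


Step 1: Combine and sort all 12 observations; assign midranks.
sorted (value, group): (5,X), (9,X), (12,Y), (15,X), (18,X), (21,X), (22,Y), (24,X), (26,Y), (28,X), (30,X), (31,Y)
ranks: 5->1, 9->2, 12->3, 15->4, 18->5, 21->6, 22->7, 24->8, 26->9, 28->10, 30->11, 31->12
Step 2: Rank sum for X: R1 = 1 + 2 + 4 + 5 + 6 + 8 + 10 + 11 = 47.
Step 3: U_X = R1 - n1(n1+1)/2 = 47 - 8*9/2 = 47 - 36 = 11.
       U_Y = n1*n2 - U_X = 32 - 11 = 21.
Step 4: No ties, so the exact null distribution of U (based on enumerating the C(12,8) = 495 equally likely rank assignments) gives the two-sided p-value.
Step 5: p-value = 0.460606; compare to alpha = 0.05. fail to reject H0.

U_X = 11, p = 0.460606, fail to reject H0 at alpha = 0.05.


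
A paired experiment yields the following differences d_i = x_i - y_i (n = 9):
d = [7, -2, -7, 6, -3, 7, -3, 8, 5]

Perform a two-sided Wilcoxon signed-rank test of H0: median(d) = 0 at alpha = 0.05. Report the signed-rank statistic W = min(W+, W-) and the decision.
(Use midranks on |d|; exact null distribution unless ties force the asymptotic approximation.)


Step 1: Drop any zero differences (none here) and take |d_i|.
|d| = [7, 2, 7, 6, 3, 7, 3, 8, 5]
Step 2: Midrank |d_i| (ties get averaged ranks).
ranks: |7|->7, |2|->1, |7|->7, |6|->5, |3|->2.5, |7|->7, |3|->2.5, |8|->9, |5|->4
Step 3: Attach original signs; sum ranks with positive sign and with negative sign.
W+ = 7 + 5 + 7 + 9 + 4 = 32
W- = 1 + 7 + 2.5 + 2.5 = 13
(Check: W+ + W- = 45 should equal n(n+1)/2 = 45.)
Step 4: Test statistic W = min(W+, W-) = 13.
Step 5: Ties in |d|, so use the tie-corrected normal approximation.
        E[W] = n(n+1)/4 = 9*10/4 = 22.5.
        Tie groups: |d|=3 (t=2), |d|=7 (t=3); sum(t^3 - t) = 30.
        Var[W] = n(n+1)(2n+1)/24 - sum(t^3-t)/48 = 1710/24 - 30/48 = 70.625.
        z = (W - E[W]) / sqrt(Var[W]) = (13 - 22.5) / 8.4039 = -1.1304.
        Two-sided p = 2*Phi(z) = 0.258294.
Step 6: alpha = 0.05. fail to reject H0.

W+ = 32, W- = 13, W = min = 13, p = 0.258294, fail to reject H0.


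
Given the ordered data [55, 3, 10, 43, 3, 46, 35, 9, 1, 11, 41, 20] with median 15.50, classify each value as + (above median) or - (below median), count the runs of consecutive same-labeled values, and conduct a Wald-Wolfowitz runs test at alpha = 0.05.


Step 1: Compute median = 15.50; label A = above, B = below.
Labels in order: ABBABAABBBAA  (n_A = 6, n_B = 6)
Step 2: Count runs R = 7.
Step 3: Under H0 (random ordering), E[R] = 2*n_A*n_B/(n_A+n_B) + 1 = 2*6*6/12 + 1 = 7.0000.
        Var[R] = 2*n_A*n_B*(2*n_A*n_B - n_A - n_B) / ((n_A+n_B)^2 * (n_A+n_B-1)) = 4320/1584 = 2.7273.
        SD[R] = 1.6514.
Step 4: R = E[R], so z = 0 with no continuity correction.
Step 5: Two-sided p-value via normal approximation = 2*(1 - Phi(|z|)) = 1.000000.
Step 6: alpha = 0.05. fail to reject H0.

R = 7, z = 0.0000, p = 1.000000, fail to reject H0.


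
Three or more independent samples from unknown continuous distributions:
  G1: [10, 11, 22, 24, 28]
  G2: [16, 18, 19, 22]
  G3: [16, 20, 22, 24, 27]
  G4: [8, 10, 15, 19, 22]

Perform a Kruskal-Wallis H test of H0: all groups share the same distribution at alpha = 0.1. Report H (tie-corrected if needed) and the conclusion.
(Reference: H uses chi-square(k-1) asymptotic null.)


Step 1: Combine all N = 19 observations and assign midranks.
sorted (value, group, rank): (8,G4,1), (10,G1,2.5), (10,G4,2.5), (11,G1,4), (15,G4,5), (16,G2,6.5), (16,G3,6.5), (18,G2,8), (19,G2,9.5), (19,G4,9.5), (20,G3,11), (22,G1,13.5), (22,G2,13.5), (22,G3,13.5), (22,G4,13.5), (24,G1,16.5), (24,G3,16.5), (27,G3,18), (28,G1,19)
Step 2: Sum ranks within each group.
R_1 = 55.5 (n_1 = 5)
R_2 = 37.5 (n_2 = 4)
R_3 = 65.5 (n_3 = 5)
R_4 = 31.5 (n_4 = 5)
Step 3: H = 12/(N(N+1)) * sum(R_i^2/n_i) - 3(N+1)
     = 12/(19*20) * (55.5^2/5 + 37.5^2/4 + 65.5^2/5 + 31.5^2/5) - 3*20
     = 0.031579 * 2024.11 - 60
     = 3.919342.
Step 4: Ties present; correction factor C = 1 - 84/(19^3 - 19) = 0.987719. Corrected H = 3.919342 / 0.987719 = 3.968073.
Step 5: Under H0, H ~ chi^2(3); p-value = 0.264932.
Step 6: alpha = 0.1. fail to reject H0.

H = 3.9681, df = 3, p = 0.264932, fail to reject H0.


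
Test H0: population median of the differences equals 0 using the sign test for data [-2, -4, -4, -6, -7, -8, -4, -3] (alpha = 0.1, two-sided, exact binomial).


Step 1: Discard zero differences. Original n = 8; n_eff = number of nonzero differences = 8.
Nonzero differences (with sign): -2, -4, -4, -6, -7, -8, -4, -3
Step 2: Count signs: positive = 0, negative = 8.
Step 3: Under H0: P(positive) = 0.5, so the number of positives S ~ Bin(8, 0.5).
Step 4: Two-sided exact p-value = sum of Bin(8,0.5) probabilities at or below the observed probability = 0.007812.
Step 5: alpha = 0.1. reject H0.

n_eff = 8, pos = 0, neg = 8, p = 0.007812, reject H0.


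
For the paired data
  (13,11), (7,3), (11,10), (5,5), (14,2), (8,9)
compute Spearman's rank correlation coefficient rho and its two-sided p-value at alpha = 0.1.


Step 1: Rank x and y separately (midranks; no ties here).
rank(x): 13->5, 7->2, 11->4, 5->1, 14->6, 8->3
rank(y): 11->6, 3->2, 10->5, 5->3, 2->1, 9->4
Step 2: d_i = R_x(i) - R_y(i); compute d_i^2.
  (5-6)^2=1, (2-2)^2=0, (4-5)^2=1, (1-3)^2=4, (6-1)^2=25, (3-4)^2=1
sum(d^2) = 32.
Step 3: rho = 1 - 6*32 / (6*(6^2 - 1)) = 1 - 192/210 = 0.085714.
Step 4: Under H0, t = rho * sqrt((n-2)/(1-rho^2)) = 0.1721 ~ t(4).
Step 5: Two-sided p-value from the t-distribution with 4 df = 0.871743.
Step 6: alpha = 0.1. fail to reject H0.

rho = 0.0857, p = 0.871743, fail to reject H0 at alpha = 0.1.


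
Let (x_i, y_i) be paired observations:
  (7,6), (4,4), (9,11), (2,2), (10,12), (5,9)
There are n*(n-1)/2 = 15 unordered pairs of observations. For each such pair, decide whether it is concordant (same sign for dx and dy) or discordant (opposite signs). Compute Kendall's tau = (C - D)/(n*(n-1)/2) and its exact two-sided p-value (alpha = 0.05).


Step 1: Enumerate the 15 unordered pairs (i,j) with i<j and classify each by sign(x_j-x_i) * sign(y_j-y_i).
  (1,2):dx=-3,dy=-2->C; (1,3):dx=+2,dy=+5->C; (1,4):dx=-5,dy=-4->C; (1,5):dx=+3,dy=+6->C
  (1,6):dx=-2,dy=+3->D; (2,3):dx=+5,dy=+7->C; (2,4):dx=-2,dy=-2->C; (2,5):dx=+6,dy=+8->C
  (2,6):dx=+1,dy=+5->C; (3,4):dx=-7,dy=-9->C; (3,5):dx=+1,dy=+1->C; (3,6):dx=-4,dy=-2->C
  (4,5):dx=+8,dy=+10->C; (4,6):dx=+3,dy=+7->C; (5,6):dx=-5,dy=-3->C
Step 2: C = 14, D = 1, total pairs = 15.
Step 3: tau = (C - D)/(n(n-1)/2) = (14 - 1)/15 = 0.866667.
Step 4: Exact two-sided p-value (enumerate n! = 720 permutations of y under H0): p = 0.016667.
Step 5: alpha = 0.05. reject H0.

tau_b = 0.8667 (C=14, D=1), p = 0.016667, reject H0.


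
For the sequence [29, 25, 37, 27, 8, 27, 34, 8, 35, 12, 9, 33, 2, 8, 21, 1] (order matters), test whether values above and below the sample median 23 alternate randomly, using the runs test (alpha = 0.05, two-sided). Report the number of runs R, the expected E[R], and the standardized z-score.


Step 1: Compute median = 23; label A = above, B = below.
Labels in order: AAAABAABABBABBBB  (n_A = 8, n_B = 8)
Step 2: Count runs R = 8.
Step 3: Under H0 (random ordering), E[R] = 2*n_A*n_B/(n_A+n_B) + 1 = 2*8*8/16 + 1 = 9.0000.
        Var[R] = 2*n_A*n_B*(2*n_A*n_B - n_A - n_B) / ((n_A+n_B)^2 * (n_A+n_B-1)) = 14336/3840 = 3.7333.
        SD[R] = 1.9322.
Step 4: Continuity-corrected z = (R + 0.5 - E[R]) / SD[R] = (8 + 0.5 - 9.0000) / 1.9322 = -0.2588.
Step 5: Two-sided p-value via normal approximation = 2*(1 - Phi(|z|)) = 0.795809.
Step 6: alpha = 0.05. fail to reject H0.

R = 8, z = -0.2588, p = 0.795809, fail to reject H0.


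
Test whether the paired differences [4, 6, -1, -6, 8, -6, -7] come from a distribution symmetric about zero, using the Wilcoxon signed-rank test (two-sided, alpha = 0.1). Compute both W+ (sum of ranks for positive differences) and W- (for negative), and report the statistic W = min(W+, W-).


Step 1: Drop any zero differences (none here) and take |d_i|.
|d| = [4, 6, 1, 6, 8, 6, 7]
Step 2: Midrank |d_i| (ties get averaged ranks).
ranks: |4|->2, |6|->4, |1|->1, |6|->4, |8|->7, |6|->4, |7|->6
Step 3: Attach original signs; sum ranks with positive sign and with negative sign.
W+ = 2 + 4 + 7 = 13
W- = 1 + 4 + 4 + 6 = 15
(Check: W+ + W- = 28 should equal n(n+1)/2 = 28.)
Step 4: Test statistic W = min(W+, W-) = 13.
Step 5: Ties in |d|, so use the tie-corrected normal approximation.
        E[W] = n(n+1)/4 = 7*8/4 = 14.
        Tie groups: |d|=6 (t=3); sum(t^3 - t) = 24.
        Var[W] = n(n+1)(2n+1)/24 - sum(t^3-t)/48 = 840/24 - 24/48 = 34.5.
        z = (W - E[W]) / sqrt(Var[W]) = (13 - 14) / 5.8737 = -0.1703.
        Two-sided p = 2*Phi(z) = 0.864813.
Step 6: alpha = 0.1. fail to reject H0.

W+ = 13, W- = 15, W = min = 13, p = 0.864813, fail to reject H0.


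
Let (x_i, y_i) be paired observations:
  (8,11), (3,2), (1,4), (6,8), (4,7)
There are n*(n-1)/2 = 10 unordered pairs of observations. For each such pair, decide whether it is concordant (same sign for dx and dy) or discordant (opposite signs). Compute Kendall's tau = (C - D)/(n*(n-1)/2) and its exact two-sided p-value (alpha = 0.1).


Step 1: Enumerate the 10 unordered pairs (i,j) with i<j and classify each by sign(x_j-x_i) * sign(y_j-y_i).
  (1,2):dx=-5,dy=-9->C; (1,3):dx=-7,dy=-7->C; (1,4):dx=-2,dy=-3->C; (1,5):dx=-4,dy=-4->C
  (2,3):dx=-2,dy=+2->D; (2,4):dx=+3,dy=+6->C; (2,5):dx=+1,dy=+5->C; (3,4):dx=+5,dy=+4->C
  (3,5):dx=+3,dy=+3->C; (4,5):dx=-2,dy=-1->C
Step 2: C = 9, D = 1, total pairs = 10.
Step 3: tau = (C - D)/(n(n-1)/2) = (9 - 1)/10 = 0.800000.
Step 4: Exact two-sided p-value (enumerate n! = 120 permutations of y under H0): p = 0.083333.
Step 5: alpha = 0.1. reject H0.

tau_b = 0.8000 (C=9, D=1), p = 0.083333, reject H0.


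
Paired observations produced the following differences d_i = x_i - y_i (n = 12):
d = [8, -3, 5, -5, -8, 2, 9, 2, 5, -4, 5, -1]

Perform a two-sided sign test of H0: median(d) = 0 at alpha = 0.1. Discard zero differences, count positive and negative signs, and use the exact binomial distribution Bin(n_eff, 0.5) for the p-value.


Step 1: Discard zero differences. Original n = 12; n_eff = number of nonzero differences = 12.
Nonzero differences (with sign): +8, -3, +5, -5, -8, +2, +9, +2, +5, -4, +5, -1
Step 2: Count signs: positive = 7, negative = 5.
Step 3: Under H0: P(positive) = 0.5, so the number of positives S ~ Bin(12, 0.5).
Step 4: Two-sided exact p-value = sum of Bin(12,0.5) probabilities at or below the observed probability = 0.774414.
Step 5: alpha = 0.1. fail to reject H0.

n_eff = 12, pos = 7, neg = 5, p = 0.774414, fail to reject H0.


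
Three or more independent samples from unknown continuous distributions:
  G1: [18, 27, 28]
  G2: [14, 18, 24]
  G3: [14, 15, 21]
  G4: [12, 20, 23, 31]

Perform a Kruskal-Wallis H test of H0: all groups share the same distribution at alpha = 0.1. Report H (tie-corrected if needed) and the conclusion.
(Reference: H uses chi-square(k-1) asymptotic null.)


Step 1: Combine all N = 13 observations and assign midranks.
sorted (value, group, rank): (12,G4,1), (14,G2,2.5), (14,G3,2.5), (15,G3,4), (18,G1,5.5), (18,G2,5.5), (20,G4,7), (21,G3,8), (23,G4,9), (24,G2,10), (27,G1,11), (28,G1,12), (31,G4,13)
Step 2: Sum ranks within each group.
R_1 = 28.5 (n_1 = 3)
R_2 = 18 (n_2 = 3)
R_3 = 14.5 (n_3 = 3)
R_4 = 30 (n_4 = 4)
Step 3: H = 12/(N(N+1)) * sum(R_i^2/n_i) - 3(N+1)
     = 12/(13*14) * (28.5^2/3 + 18^2/3 + 14.5^2/3 + 30^2/4) - 3*14
     = 0.065934 * 673.833 - 42
     = 2.428571.
Step 4: Ties present; correction factor C = 1 - 12/(13^3 - 13) = 0.994505. Corrected H = 2.428571 / 0.994505 = 2.441989.
Step 5: Under H0, H ~ chi^2(3); p-value = 0.485866.
Step 6: alpha = 0.1. fail to reject H0.

H = 2.4420, df = 3, p = 0.485866, fail to reject H0.


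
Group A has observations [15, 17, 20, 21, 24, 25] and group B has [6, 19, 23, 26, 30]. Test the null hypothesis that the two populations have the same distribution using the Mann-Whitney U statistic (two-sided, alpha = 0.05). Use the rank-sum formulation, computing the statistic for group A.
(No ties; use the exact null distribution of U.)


Step 1: Combine and sort all 11 observations; assign midranks.
sorted (value, group): (6,Y), (15,X), (17,X), (19,Y), (20,X), (21,X), (23,Y), (24,X), (25,X), (26,Y), (30,Y)
ranks: 6->1, 15->2, 17->3, 19->4, 20->5, 21->6, 23->7, 24->8, 25->9, 26->10, 30->11
Step 2: Rank sum for X: R1 = 2 + 3 + 5 + 6 + 8 + 9 = 33.
Step 3: U_X = R1 - n1(n1+1)/2 = 33 - 6*7/2 = 33 - 21 = 12.
       U_Y = n1*n2 - U_X = 30 - 12 = 18.
Step 4: No ties, so the exact null distribution of U (based on enumerating the C(11,6) = 462 equally likely rank assignments) gives the two-sided p-value.
Step 5: p-value = 0.662338; compare to alpha = 0.05. fail to reject H0.

U_X = 12, p = 0.662338, fail to reject H0 at alpha = 0.05.


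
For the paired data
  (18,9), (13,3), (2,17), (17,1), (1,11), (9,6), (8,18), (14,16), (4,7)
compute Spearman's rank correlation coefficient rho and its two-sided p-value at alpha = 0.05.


Step 1: Rank x and y separately (midranks; no ties here).
rank(x): 18->9, 13->6, 2->2, 17->8, 1->1, 9->5, 8->4, 14->7, 4->3
rank(y): 9->5, 3->2, 17->8, 1->1, 11->6, 6->3, 18->9, 16->7, 7->4
Step 2: d_i = R_x(i) - R_y(i); compute d_i^2.
  (9-5)^2=16, (6-2)^2=16, (2-8)^2=36, (8-1)^2=49, (1-6)^2=25, (5-3)^2=4, (4-9)^2=25, (7-7)^2=0, (3-4)^2=1
sum(d^2) = 172.
Step 3: rho = 1 - 6*172 / (9*(9^2 - 1)) = 1 - 1032/720 = -0.433333.
Step 4: Under H0, t = rho * sqrt((n-2)/(1-rho^2)) = -1.2721 ~ t(7).
Step 5: Two-sided p-value from the t-distribution with 7 df = 0.243952.
Step 6: alpha = 0.05. fail to reject H0.

rho = -0.4333, p = 0.243952, fail to reject H0 at alpha = 0.05.


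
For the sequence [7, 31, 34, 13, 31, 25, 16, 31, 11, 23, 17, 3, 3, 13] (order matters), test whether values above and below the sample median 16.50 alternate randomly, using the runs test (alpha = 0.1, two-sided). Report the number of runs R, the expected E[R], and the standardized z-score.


Step 1: Compute median = 16.50; label A = above, B = below.
Labels in order: BAABAABABAABBB  (n_A = 7, n_B = 7)
Step 2: Count runs R = 9.
Step 3: Under H0 (random ordering), E[R] = 2*n_A*n_B/(n_A+n_B) + 1 = 2*7*7/14 + 1 = 8.0000.
        Var[R] = 2*n_A*n_B*(2*n_A*n_B - n_A - n_B) / ((n_A+n_B)^2 * (n_A+n_B-1)) = 8232/2548 = 3.2308.
        SD[R] = 1.7974.
Step 4: Continuity-corrected z = (R - 0.5 - E[R]) / SD[R] = (9 - 0.5 - 8.0000) / 1.7974 = 0.2782.
Step 5: Two-sided p-value via normal approximation = 2*(1 - Phi(|z|)) = 0.780879.
Step 6: alpha = 0.1. fail to reject H0.

R = 9, z = 0.2782, p = 0.780879, fail to reject H0.


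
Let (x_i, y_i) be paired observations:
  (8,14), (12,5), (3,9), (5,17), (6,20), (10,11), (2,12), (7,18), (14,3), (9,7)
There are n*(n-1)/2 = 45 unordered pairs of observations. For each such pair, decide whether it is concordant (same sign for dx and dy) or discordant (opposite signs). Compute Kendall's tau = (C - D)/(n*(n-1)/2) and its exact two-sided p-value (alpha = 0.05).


Step 1: Enumerate the 45 unordered pairs (i,j) with i<j and classify each by sign(x_j-x_i) * sign(y_j-y_i).
  (1,2):dx=+4,dy=-9->D; (1,3):dx=-5,dy=-5->C; (1,4):dx=-3,dy=+3->D; (1,5):dx=-2,dy=+6->D
  (1,6):dx=+2,dy=-3->D; (1,7):dx=-6,dy=-2->C; (1,8):dx=-1,dy=+4->D; (1,9):dx=+6,dy=-11->D
  (1,10):dx=+1,dy=-7->D; (2,3):dx=-9,dy=+4->D; (2,4):dx=-7,dy=+12->D; (2,5):dx=-6,dy=+15->D
  (2,6):dx=-2,dy=+6->D; (2,7):dx=-10,dy=+7->D; (2,8):dx=-5,dy=+13->D; (2,9):dx=+2,dy=-2->D
  (2,10):dx=-3,dy=+2->D; (3,4):dx=+2,dy=+8->C; (3,5):dx=+3,dy=+11->C; (3,6):dx=+7,dy=+2->C
  (3,7):dx=-1,dy=+3->D; (3,8):dx=+4,dy=+9->C; (3,9):dx=+11,dy=-6->D; (3,10):dx=+6,dy=-2->D
  (4,5):dx=+1,dy=+3->C; (4,6):dx=+5,dy=-6->D; (4,7):dx=-3,dy=-5->C; (4,8):dx=+2,dy=+1->C
  (4,9):dx=+9,dy=-14->D; (4,10):dx=+4,dy=-10->D; (5,6):dx=+4,dy=-9->D; (5,7):dx=-4,dy=-8->C
  (5,8):dx=+1,dy=-2->D; (5,9):dx=+8,dy=-17->D; (5,10):dx=+3,dy=-13->D; (6,7):dx=-8,dy=+1->D
  (6,8):dx=-3,dy=+7->D; (6,9):dx=+4,dy=-8->D; (6,10):dx=-1,dy=-4->C; (7,8):dx=+5,dy=+6->C
  (7,9):dx=+12,dy=-9->D; (7,10):dx=+7,dy=-5->D; (8,9):dx=+7,dy=-15->D; (8,10):dx=+2,dy=-11->D
  (9,10):dx=-5,dy=+4->D
Step 2: C = 12, D = 33, total pairs = 45.
Step 3: tau = (C - D)/(n(n-1)/2) = (12 - 33)/45 = -0.466667.
Step 4: Exact two-sided p-value (enumerate n! = 3628800 permutations of y under H0): p = 0.072550.
Step 5: alpha = 0.05. fail to reject H0.

tau_b = -0.4667 (C=12, D=33), p = 0.072550, fail to reject H0.


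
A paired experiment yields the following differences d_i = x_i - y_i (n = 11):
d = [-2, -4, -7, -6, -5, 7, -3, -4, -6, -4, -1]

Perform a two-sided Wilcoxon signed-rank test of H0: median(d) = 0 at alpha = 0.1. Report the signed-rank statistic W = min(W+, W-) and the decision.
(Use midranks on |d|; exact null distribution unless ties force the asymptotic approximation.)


Step 1: Drop any zero differences (none here) and take |d_i|.
|d| = [2, 4, 7, 6, 5, 7, 3, 4, 6, 4, 1]
Step 2: Midrank |d_i| (ties get averaged ranks).
ranks: |2|->2, |4|->5, |7|->10.5, |6|->8.5, |5|->7, |7|->10.5, |3|->3, |4|->5, |6|->8.5, |4|->5, |1|->1
Step 3: Attach original signs; sum ranks with positive sign and with negative sign.
W+ = 10.5 = 10.5
W- = 2 + 5 + 10.5 + 8.5 + 7 + 3 + 5 + 8.5 + 5 + 1 = 55.5
(Check: W+ + W- = 66 should equal n(n+1)/2 = 66.)
Step 4: Test statistic W = min(W+, W-) = 10.5.
Step 5: Ties in |d|, so use the tie-corrected normal approximation.
        E[W] = n(n+1)/4 = 11*12/4 = 33.
        Tie groups: |d|=4 (t=3), |d|=6 (t=2), |d|=7 (t=2); sum(t^3 - t) = 36.
        Var[W] = n(n+1)(2n+1)/24 - sum(t^3-t)/48 = 3036/24 - 36/48 = 125.75.
        z = (W - E[W]) / sqrt(Var[W]) = (10.5 - 33) / 11.2138 = -2.0065.
        Two-sided p = 2*Phi(z) = 0.044808.
Step 6: alpha = 0.1. reject H0.

W+ = 10.5, W- = 55.5, W = min = 10.5, p = 0.044808, reject H0.


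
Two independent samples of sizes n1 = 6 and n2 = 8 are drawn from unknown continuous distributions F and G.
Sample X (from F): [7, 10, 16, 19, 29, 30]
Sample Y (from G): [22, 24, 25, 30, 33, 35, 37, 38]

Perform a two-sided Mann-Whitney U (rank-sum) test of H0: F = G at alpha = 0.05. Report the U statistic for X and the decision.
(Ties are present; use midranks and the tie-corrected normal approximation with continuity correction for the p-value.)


Step 1: Combine and sort all 14 observations; assign midranks.
sorted (value, group): (7,X), (10,X), (16,X), (19,X), (22,Y), (24,Y), (25,Y), (29,X), (30,X), (30,Y), (33,Y), (35,Y), (37,Y), (38,Y)
ranks: 7->1, 10->2, 16->3, 19->4, 22->5, 24->6, 25->7, 29->8, 30->9.5, 30->9.5, 33->11, 35->12, 37->13, 38->14
Step 2: Rank sum for X: R1 = 1 + 2 + 3 + 4 + 8 + 9.5 = 27.5.
Step 3: U_X = R1 - n1(n1+1)/2 = 27.5 - 6*7/2 = 27.5 - 21 = 6.5.
       U_Y = n1*n2 - U_X = 48 - 6.5 = 41.5.
Step 4: Ties are present, so use the tie-corrected normal approximation (with continuity correction) for the p-value.
Step 5: p-value = 0.028013; compare to alpha = 0.05. reject H0.

U_X = 6.5, p = 0.028013, reject H0 at alpha = 0.05.


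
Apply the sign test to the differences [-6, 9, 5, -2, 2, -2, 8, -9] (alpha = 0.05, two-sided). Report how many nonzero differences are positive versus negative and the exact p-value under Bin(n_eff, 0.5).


Step 1: Discard zero differences. Original n = 8; n_eff = number of nonzero differences = 8.
Nonzero differences (with sign): -6, +9, +5, -2, +2, -2, +8, -9
Step 2: Count signs: positive = 4, negative = 4.
Step 3: Under H0: P(positive) = 0.5, so the number of positives S ~ Bin(8, 0.5).
Step 4: Two-sided exact p-value = sum of Bin(8,0.5) probabilities at or below the observed probability = 1.000000.
Step 5: alpha = 0.05. fail to reject H0.

n_eff = 8, pos = 4, neg = 4, p = 1.000000, fail to reject H0.


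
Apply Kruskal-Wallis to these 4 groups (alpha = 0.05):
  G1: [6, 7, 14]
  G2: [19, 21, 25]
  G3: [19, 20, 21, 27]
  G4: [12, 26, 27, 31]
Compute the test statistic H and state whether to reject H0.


Step 1: Combine all N = 14 observations and assign midranks.
sorted (value, group, rank): (6,G1,1), (7,G1,2), (12,G4,3), (14,G1,4), (19,G2,5.5), (19,G3,5.5), (20,G3,7), (21,G2,8.5), (21,G3,8.5), (25,G2,10), (26,G4,11), (27,G3,12.5), (27,G4,12.5), (31,G4,14)
Step 2: Sum ranks within each group.
R_1 = 7 (n_1 = 3)
R_2 = 24 (n_2 = 3)
R_3 = 33.5 (n_3 = 4)
R_4 = 40.5 (n_4 = 4)
Step 3: H = 12/(N(N+1)) * sum(R_i^2/n_i) - 3(N+1)
     = 12/(14*15) * (7^2/3 + 24^2/3 + 33.5^2/4 + 40.5^2/4) - 3*15
     = 0.057143 * 898.958 - 45
     = 6.369048.
Step 4: Ties present; correction factor C = 1 - 18/(14^3 - 14) = 0.993407. Corrected H = 6.369048 / 0.993407 = 6.411320.
Step 5: Under H0, H ~ chi^2(3); p-value = 0.093226.
Step 6: alpha = 0.05. fail to reject H0.

H = 6.4113, df = 3, p = 0.093226, fail to reject H0.


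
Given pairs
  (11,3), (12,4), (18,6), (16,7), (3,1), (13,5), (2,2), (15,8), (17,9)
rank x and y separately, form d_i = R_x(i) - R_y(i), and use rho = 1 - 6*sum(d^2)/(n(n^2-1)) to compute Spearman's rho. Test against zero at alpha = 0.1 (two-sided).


Step 1: Rank x and y separately (midranks; no ties here).
rank(x): 11->3, 12->4, 18->9, 16->7, 3->2, 13->5, 2->1, 15->6, 17->8
rank(y): 3->3, 4->4, 6->6, 7->7, 1->1, 5->5, 2->2, 8->8, 9->9
Step 2: d_i = R_x(i) - R_y(i); compute d_i^2.
  (3-3)^2=0, (4-4)^2=0, (9-6)^2=9, (7-7)^2=0, (2-1)^2=1, (5-5)^2=0, (1-2)^2=1, (6-8)^2=4, (8-9)^2=1
sum(d^2) = 16.
Step 3: rho = 1 - 6*16 / (9*(9^2 - 1)) = 1 - 96/720 = 0.866667.
Step 4: Under H0, t = rho * sqrt((n-2)/(1-rho^2)) = 4.5962 ~ t(7).
Step 5: Two-sided p-value from the t-distribution with 7 df = 0.002495.
Step 6: alpha = 0.1. reject H0.

rho = 0.8667, p = 0.002495, reject H0 at alpha = 0.1.


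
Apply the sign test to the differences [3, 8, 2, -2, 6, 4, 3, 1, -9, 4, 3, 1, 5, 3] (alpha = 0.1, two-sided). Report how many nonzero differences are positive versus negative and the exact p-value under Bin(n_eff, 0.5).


Step 1: Discard zero differences. Original n = 14; n_eff = number of nonzero differences = 14.
Nonzero differences (with sign): +3, +8, +2, -2, +6, +4, +3, +1, -9, +4, +3, +1, +5, +3
Step 2: Count signs: positive = 12, negative = 2.
Step 3: Under H0: P(positive) = 0.5, so the number of positives S ~ Bin(14, 0.5).
Step 4: Two-sided exact p-value = sum of Bin(14,0.5) probabilities at or below the observed probability = 0.012939.
Step 5: alpha = 0.1. reject H0.

n_eff = 14, pos = 12, neg = 2, p = 0.012939, reject H0.


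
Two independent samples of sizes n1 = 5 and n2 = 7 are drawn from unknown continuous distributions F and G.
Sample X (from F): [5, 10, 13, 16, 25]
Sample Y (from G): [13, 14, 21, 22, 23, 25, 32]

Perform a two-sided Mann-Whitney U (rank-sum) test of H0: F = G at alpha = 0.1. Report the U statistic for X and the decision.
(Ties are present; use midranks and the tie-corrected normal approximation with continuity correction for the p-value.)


Step 1: Combine and sort all 12 observations; assign midranks.
sorted (value, group): (5,X), (10,X), (13,X), (13,Y), (14,Y), (16,X), (21,Y), (22,Y), (23,Y), (25,X), (25,Y), (32,Y)
ranks: 5->1, 10->2, 13->3.5, 13->3.5, 14->5, 16->6, 21->7, 22->8, 23->9, 25->10.5, 25->10.5, 32->12
Step 2: Rank sum for X: R1 = 1 + 2 + 3.5 + 6 + 10.5 = 23.
Step 3: U_X = R1 - n1(n1+1)/2 = 23 - 5*6/2 = 23 - 15 = 8.
       U_Y = n1*n2 - U_X = 35 - 8 = 27.
Step 4: Ties are present, so use the tie-corrected normal approximation (with continuity correction) for the p-value.
Step 5: p-value = 0.142449; compare to alpha = 0.1. fail to reject H0.

U_X = 8, p = 0.142449, fail to reject H0 at alpha = 0.1.


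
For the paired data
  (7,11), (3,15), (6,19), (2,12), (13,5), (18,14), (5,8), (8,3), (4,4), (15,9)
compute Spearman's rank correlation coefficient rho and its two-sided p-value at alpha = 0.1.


Step 1: Rank x and y separately (midranks; no ties here).
rank(x): 7->6, 3->2, 6->5, 2->1, 13->8, 18->10, 5->4, 8->7, 4->3, 15->9
rank(y): 11->6, 15->9, 19->10, 12->7, 5->3, 14->8, 8->4, 3->1, 4->2, 9->5
Step 2: d_i = R_x(i) - R_y(i); compute d_i^2.
  (6-6)^2=0, (2-9)^2=49, (5-10)^2=25, (1-7)^2=36, (8-3)^2=25, (10-8)^2=4, (4-4)^2=0, (7-1)^2=36, (3-2)^2=1, (9-5)^2=16
sum(d^2) = 192.
Step 3: rho = 1 - 6*192 / (10*(10^2 - 1)) = 1 - 1152/990 = -0.163636.
Step 4: Under H0, t = rho * sqrt((n-2)/(1-rho^2)) = -0.4692 ~ t(8).
Step 5: Two-sided p-value from the t-distribution with 8 df = 0.651477.
Step 6: alpha = 0.1. fail to reject H0.

rho = -0.1636, p = 0.651477, fail to reject H0 at alpha = 0.1.


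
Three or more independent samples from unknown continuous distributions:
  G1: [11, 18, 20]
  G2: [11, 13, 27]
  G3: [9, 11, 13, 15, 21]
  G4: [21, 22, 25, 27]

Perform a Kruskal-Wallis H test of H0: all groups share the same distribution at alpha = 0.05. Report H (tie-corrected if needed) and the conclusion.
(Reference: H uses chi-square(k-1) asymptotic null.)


Step 1: Combine all N = 15 observations and assign midranks.
sorted (value, group, rank): (9,G3,1), (11,G1,3), (11,G2,3), (11,G3,3), (13,G2,5.5), (13,G3,5.5), (15,G3,7), (18,G1,8), (20,G1,9), (21,G3,10.5), (21,G4,10.5), (22,G4,12), (25,G4,13), (27,G2,14.5), (27,G4,14.5)
Step 2: Sum ranks within each group.
R_1 = 20 (n_1 = 3)
R_2 = 23 (n_2 = 3)
R_3 = 27 (n_3 = 5)
R_4 = 50 (n_4 = 4)
Step 3: H = 12/(N(N+1)) * sum(R_i^2/n_i) - 3(N+1)
     = 12/(15*16) * (20^2/3 + 23^2/3 + 27^2/5 + 50^2/4) - 3*16
     = 0.050000 * 1080.47 - 48
     = 6.023333.
Step 4: Ties present; correction factor C = 1 - 42/(15^3 - 15) = 0.987500. Corrected H = 6.023333 / 0.987500 = 6.099578.
Step 5: Under H0, H ~ chi^2(3); p-value = 0.106865.
Step 6: alpha = 0.05. fail to reject H0.

H = 6.0996, df = 3, p = 0.106865, fail to reject H0.


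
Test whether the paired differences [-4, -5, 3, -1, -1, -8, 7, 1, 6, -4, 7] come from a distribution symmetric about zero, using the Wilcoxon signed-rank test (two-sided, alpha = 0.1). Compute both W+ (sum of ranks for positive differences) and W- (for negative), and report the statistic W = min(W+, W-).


Step 1: Drop any zero differences (none here) and take |d_i|.
|d| = [4, 5, 3, 1, 1, 8, 7, 1, 6, 4, 7]
Step 2: Midrank |d_i| (ties get averaged ranks).
ranks: |4|->5.5, |5|->7, |3|->4, |1|->2, |1|->2, |8|->11, |7|->9.5, |1|->2, |6|->8, |4|->5.5, |7|->9.5
Step 3: Attach original signs; sum ranks with positive sign and with negative sign.
W+ = 4 + 9.5 + 2 + 8 + 9.5 = 33
W- = 5.5 + 7 + 2 + 2 + 11 + 5.5 = 33
(Check: W+ + W- = 66 should equal n(n+1)/2 = 66.)
Step 4: Test statistic W = min(W+, W-) = 33.
Step 5: Ties in |d|, so use the tie-corrected normal approximation.
        E[W] = n(n+1)/4 = 11*12/4 = 33.
        Tie groups: |d|=1 (t=3), |d|=4 (t=2), |d|=7 (t=2); sum(t^3 - t) = 36.
        Var[W] = n(n+1)(2n+1)/24 - sum(t^3-t)/48 = 3036/24 - 36/48 = 125.75.
        z = (W - E[W]) / sqrt(Var[W]) = (33 - 33) / 11.2138 = 0.0000.
        Two-sided p = 2*Phi(z) = 1.000000.
Step 6: alpha = 0.1. fail to reject H0.

W+ = 33, W- = 33, W = min = 33, p = 1.000000, fail to reject H0.


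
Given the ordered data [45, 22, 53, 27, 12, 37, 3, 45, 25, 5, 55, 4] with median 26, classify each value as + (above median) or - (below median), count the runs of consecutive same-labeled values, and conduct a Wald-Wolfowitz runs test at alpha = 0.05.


Step 1: Compute median = 26; label A = above, B = below.
Labels in order: ABAABABABBAB  (n_A = 6, n_B = 6)
Step 2: Count runs R = 10.
Step 3: Under H0 (random ordering), E[R] = 2*n_A*n_B/(n_A+n_B) + 1 = 2*6*6/12 + 1 = 7.0000.
        Var[R] = 2*n_A*n_B*(2*n_A*n_B - n_A - n_B) / ((n_A+n_B)^2 * (n_A+n_B-1)) = 4320/1584 = 2.7273.
        SD[R] = 1.6514.
Step 4: Continuity-corrected z = (R - 0.5 - E[R]) / SD[R] = (10 - 0.5 - 7.0000) / 1.6514 = 1.5138.
Step 5: Two-sided p-value via normal approximation = 2*(1 - Phi(|z|)) = 0.130070.
Step 6: alpha = 0.05. fail to reject H0.

R = 10, z = 1.5138, p = 0.130070, fail to reject H0.


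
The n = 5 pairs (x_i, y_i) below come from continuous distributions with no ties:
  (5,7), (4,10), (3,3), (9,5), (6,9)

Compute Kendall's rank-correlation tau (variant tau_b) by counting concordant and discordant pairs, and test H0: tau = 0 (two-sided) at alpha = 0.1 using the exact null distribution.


Step 1: Enumerate the 10 unordered pairs (i,j) with i<j and classify each by sign(x_j-x_i) * sign(y_j-y_i).
  (1,2):dx=-1,dy=+3->D; (1,3):dx=-2,dy=-4->C; (1,4):dx=+4,dy=-2->D; (1,5):dx=+1,dy=+2->C
  (2,3):dx=-1,dy=-7->C; (2,4):dx=+5,dy=-5->D; (2,5):dx=+2,dy=-1->D; (3,4):dx=+6,dy=+2->C
  (3,5):dx=+3,dy=+6->C; (4,5):dx=-3,dy=+4->D
Step 2: C = 5, D = 5, total pairs = 10.
Step 3: tau = (C - D)/(n(n-1)/2) = (5 - 5)/10 = 0.000000.
Step 4: Exact two-sided p-value (enumerate n! = 120 permutations of y under H0): p = 1.000000.
Step 5: alpha = 0.1. fail to reject H0.

tau_b = 0.0000 (C=5, D=5), p = 1.000000, fail to reject H0.


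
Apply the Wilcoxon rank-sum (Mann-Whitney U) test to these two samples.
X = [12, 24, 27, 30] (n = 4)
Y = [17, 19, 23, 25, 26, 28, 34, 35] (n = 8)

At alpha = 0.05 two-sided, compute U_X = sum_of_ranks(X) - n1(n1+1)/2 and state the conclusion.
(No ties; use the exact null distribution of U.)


Step 1: Combine and sort all 12 observations; assign midranks.
sorted (value, group): (12,X), (17,Y), (19,Y), (23,Y), (24,X), (25,Y), (26,Y), (27,X), (28,Y), (30,X), (34,Y), (35,Y)
ranks: 12->1, 17->2, 19->3, 23->4, 24->5, 25->6, 26->7, 27->8, 28->9, 30->10, 34->11, 35->12
Step 2: Rank sum for X: R1 = 1 + 5 + 8 + 10 = 24.
Step 3: U_X = R1 - n1(n1+1)/2 = 24 - 4*5/2 = 24 - 10 = 14.
       U_Y = n1*n2 - U_X = 32 - 14 = 18.
Step 4: No ties, so the exact null distribution of U (based on enumerating the C(12,4) = 495 equally likely rank assignments) gives the two-sided p-value.
Step 5: p-value = 0.808081; compare to alpha = 0.05. fail to reject H0.

U_X = 14, p = 0.808081, fail to reject H0 at alpha = 0.05.


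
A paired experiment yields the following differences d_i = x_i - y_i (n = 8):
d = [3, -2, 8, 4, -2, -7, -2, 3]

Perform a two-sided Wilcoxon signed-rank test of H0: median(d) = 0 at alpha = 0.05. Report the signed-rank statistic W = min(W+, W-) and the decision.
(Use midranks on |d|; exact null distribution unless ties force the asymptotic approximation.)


Step 1: Drop any zero differences (none here) and take |d_i|.
|d| = [3, 2, 8, 4, 2, 7, 2, 3]
Step 2: Midrank |d_i| (ties get averaged ranks).
ranks: |3|->4.5, |2|->2, |8|->8, |4|->6, |2|->2, |7|->7, |2|->2, |3|->4.5
Step 3: Attach original signs; sum ranks with positive sign and with negative sign.
W+ = 4.5 + 8 + 6 + 4.5 = 23
W- = 2 + 2 + 7 + 2 = 13
(Check: W+ + W- = 36 should equal n(n+1)/2 = 36.)
Step 4: Test statistic W = min(W+, W-) = 13.
Step 5: Ties in |d|, so use the tie-corrected normal approximation.
        E[W] = n(n+1)/4 = 8*9/4 = 18.
        Tie groups: |d|=2 (t=3), |d|=3 (t=2); sum(t^3 - t) = 30.
        Var[W] = n(n+1)(2n+1)/24 - sum(t^3-t)/48 = 1224/24 - 30/48 = 50.375.
        z = (W - E[W]) / sqrt(Var[W]) = (13 - 18) / 7.0975 = -0.7045.
        Two-sided p = 2*Phi(z) = 0.481140.
Step 6: alpha = 0.05. fail to reject H0.

W+ = 23, W- = 13, W = min = 13, p = 0.481140, fail to reject H0.


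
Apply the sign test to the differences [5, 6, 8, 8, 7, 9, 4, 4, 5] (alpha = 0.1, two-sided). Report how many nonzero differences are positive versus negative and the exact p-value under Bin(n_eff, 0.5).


Step 1: Discard zero differences. Original n = 9; n_eff = number of nonzero differences = 9.
Nonzero differences (with sign): +5, +6, +8, +8, +7, +9, +4, +4, +5
Step 2: Count signs: positive = 9, negative = 0.
Step 3: Under H0: P(positive) = 0.5, so the number of positives S ~ Bin(9, 0.5).
Step 4: Two-sided exact p-value = sum of Bin(9,0.5) probabilities at or below the observed probability = 0.003906.
Step 5: alpha = 0.1. reject H0.

n_eff = 9, pos = 9, neg = 0, p = 0.003906, reject H0.


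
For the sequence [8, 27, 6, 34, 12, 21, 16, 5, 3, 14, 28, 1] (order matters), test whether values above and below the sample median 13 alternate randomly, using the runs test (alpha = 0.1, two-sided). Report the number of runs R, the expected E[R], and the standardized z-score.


Step 1: Compute median = 13; label A = above, B = below.
Labels in order: BABABAABBAAB  (n_A = 6, n_B = 6)
Step 2: Count runs R = 9.
Step 3: Under H0 (random ordering), E[R] = 2*n_A*n_B/(n_A+n_B) + 1 = 2*6*6/12 + 1 = 7.0000.
        Var[R] = 2*n_A*n_B*(2*n_A*n_B - n_A - n_B) / ((n_A+n_B)^2 * (n_A+n_B-1)) = 4320/1584 = 2.7273.
        SD[R] = 1.6514.
Step 4: Continuity-corrected z = (R - 0.5 - E[R]) / SD[R] = (9 - 0.5 - 7.0000) / 1.6514 = 0.9083.
Step 5: Two-sided p-value via normal approximation = 2*(1 - Phi(|z|)) = 0.363722.
Step 6: alpha = 0.1. fail to reject H0.

R = 9, z = 0.9083, p = 0.363722, fail to reject H0.


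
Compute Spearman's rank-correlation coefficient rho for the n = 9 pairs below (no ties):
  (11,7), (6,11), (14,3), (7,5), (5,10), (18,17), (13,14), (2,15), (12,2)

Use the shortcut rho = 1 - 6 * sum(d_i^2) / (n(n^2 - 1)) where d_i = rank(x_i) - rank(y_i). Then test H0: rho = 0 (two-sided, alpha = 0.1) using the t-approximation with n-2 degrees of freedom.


Step 1: Rank x and y separately (midranks; no ties here).
rank(x): 11->5, 6->3, 14->8, 7->4, 5->2, 18->9, 13->7, 2->1, 12->6
rank(y): 7->4, 11->6, 3->2, 5->3, 10->5, 17->9, 14->7, 15->8, 2->1
Step 2: d_i = R_x(i) - R_y(i); compute d_i^2.
  (5-4)^2=1, (3-6)^2=9, (8-2)^2=36, (4-3)^2=1, (2-5)^2=9, (9-9)^2=0, (7-7)^2=0, (1-8)^2=49, (6-1)^2=25
sum(d^2) = 130.
Step 3: rho = 1 - 6*130 / (9*(9^2 - 1)) = 1 - 780/720 = -0.083333.
Step 4: Under H0, t = rho * sqrt((n-2)/(1-rho^2)) = -0.2212 ~ t(7).
Step 5: Two-sided p-value from the t-distribution with 7 df = 0.831214.
Step 6: alpha = 0.1. fail to reject H0.

rho = -0.0833, p = 0.831214, fail to reject H0 at alpha = 0.1.


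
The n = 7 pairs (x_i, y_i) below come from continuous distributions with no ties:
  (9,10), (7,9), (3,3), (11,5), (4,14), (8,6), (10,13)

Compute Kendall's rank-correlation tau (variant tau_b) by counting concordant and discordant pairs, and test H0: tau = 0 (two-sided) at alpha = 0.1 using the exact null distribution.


Step 1: Enumerate the 21 unordered pairs (i,j) with i<j and classify each by sign(x_j-x_i) * sign(y_j-y_i).
  (1,2):dx=-2,dy=-1->C; (1,3):dx=-6,dy=-7->C; (1,4):dx=+2,dy=-5->D; (1,5):dx=-5,dy=+4->D
  (1,6):dx=-1,dy=-4->C; (1,7):dx=+1,dy=+3->C; (2,3):dx=-4,dy=-6->C; (2,4):dx=+4,dy=-4->D
  (2,5):dx=-3,dy=+5->D; (2,6):dx=+1,dy=-3->D; (2,7):dx=+3,dy=+4->C; (3,4):dx=+8,dy=+2->C
  (3,5):dx=+1,dy=+11->C; (3,6):dx=+5,dy=+3->C; (3,7):dx=+7,dy=+10->C; (4,5):dx=-7,dy=+9->D
  (4,6):dx=-3,dy=+1->D; (4,7):dx=-1,dy=+8->D; (5,6):dx=+4,dy=-8->D; (5,7):dx=+6,dy=-1->D
  (6,7):dx=+2,dy=+7->C
Step 2: C = 11, D = 10, total pairs = 21.
Step 3: tau = (C - D)/(n(n-1)/2) = (11 - 10)/21 = 0.047619.
Step 4: Exact two-sided p-value (enumerate n! = 5040 permutations of y under H0): p = 1.000000.
Step 5: alpha = 0.1. fail to reject H0.

tau_b = 0.0476 (C=11, D=10), p = 1.000000, fail to reject H0.
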